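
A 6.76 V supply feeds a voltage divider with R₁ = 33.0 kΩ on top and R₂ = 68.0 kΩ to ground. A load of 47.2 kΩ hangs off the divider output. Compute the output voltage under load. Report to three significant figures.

V_out ≈ 3.09 V

The load sits in parallel with R₂: R₂‖R_L = (68.0 × 47.2) / (68.0 + 47.2) = 27.86 kΩ.
V_out = 6.76 × 27.86 / (33.0 + 27.86) = 6.76 × 27.86/60.86 = 3.09 V.
(Unloaded it would have been 4.55 V.)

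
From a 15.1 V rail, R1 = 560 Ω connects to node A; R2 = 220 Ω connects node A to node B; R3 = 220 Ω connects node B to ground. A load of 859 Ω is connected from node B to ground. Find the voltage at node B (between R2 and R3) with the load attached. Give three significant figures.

At node B, R3 is in parallel with the load: R3‖R_L = 175.1 Ω.
Below node A the resistance is R2 + (R3‖R_L) = 395.1 Ω, so V_A = 15.1 × 395.1/955.1 = 6.247 V.
Then V_B = V_A × (R3‖R_L)/(R2 + R3‖R_L) = 6.247 × 175.1/395.1 = 2.77 V.

V ≈ 2.77 V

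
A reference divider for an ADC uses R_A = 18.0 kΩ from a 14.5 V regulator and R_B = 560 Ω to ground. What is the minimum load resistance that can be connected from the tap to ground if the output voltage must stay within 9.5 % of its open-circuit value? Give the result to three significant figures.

Output resistance R_th = R_A‖R_B = (18000 × 560)/18560 = 543.1 Ω.
The fractional drop is R_th/(R_th + R_L); requiring this ≤ 0.0950 gives R_L ≥ R_th(1/0.0950 − 1) = 543.1 × 9.526 = 5.17 kΩ.

R_L(min) ≈ 5.17 kΩ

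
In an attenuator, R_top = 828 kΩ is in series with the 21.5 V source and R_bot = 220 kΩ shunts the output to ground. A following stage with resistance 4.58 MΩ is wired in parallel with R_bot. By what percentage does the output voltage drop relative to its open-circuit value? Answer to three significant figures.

The divider's output (Thévenin) resistance is R_top‖R_bot = 173.8 kΩ.
Fractional drop under load = R_th/(R_th + R_L) = 173.8 / (173.8 + 4580) = 0.03656.
So the output falls by 3.66 %.

3.66 %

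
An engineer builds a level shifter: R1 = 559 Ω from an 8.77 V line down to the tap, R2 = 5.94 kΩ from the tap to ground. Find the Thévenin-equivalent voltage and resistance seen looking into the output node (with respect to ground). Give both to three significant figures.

V_th = 8.02 V, R_th = 511 Ω

V_th is the open-circuit tap voltage: 8.77 × 5940/(559 + 5940) = 8.02 V.
With the supply zeroed, R1 and R2 appear in parallel from the tap: R_th = R1‖R2 = (559 × 5940)/6499 = 511 Ω.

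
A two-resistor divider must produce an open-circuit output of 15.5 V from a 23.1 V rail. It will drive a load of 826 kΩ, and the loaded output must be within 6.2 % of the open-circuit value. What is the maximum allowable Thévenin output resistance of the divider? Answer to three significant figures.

R_th ≤ 54.6 kΩ

Loading drop = R_th/(R_th + R_L) ≤ 0.0620, so R_th ≤ R_L · ε/(1−ε) = 826 kΩ × 0.0620/0.9380 = 54.6 kΩ.
(Any R1, R2 with R2/(R1+R2) = 0.671 and R1‖R2 ≤ 54.6 kΩ will meet the spec.)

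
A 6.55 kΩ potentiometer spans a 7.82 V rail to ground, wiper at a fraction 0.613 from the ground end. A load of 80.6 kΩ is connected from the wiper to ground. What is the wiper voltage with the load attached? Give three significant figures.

The wiper splits the pot into (1−α)R = 2.535 kΩ above and αR = 4.015 kΩ below.
Lower section ‖ load = 3.825 kΩ.
V_wiper = 7.82 × 3.825/(2.535 + 3.825) = 4.70 V.

V ≈ 4.70 V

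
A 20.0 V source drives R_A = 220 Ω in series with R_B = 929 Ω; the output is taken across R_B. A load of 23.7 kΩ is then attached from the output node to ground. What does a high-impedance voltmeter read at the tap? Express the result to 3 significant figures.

The load sits in parallel with R_B: R_B‖R_L = (929 × 23700) / (929 + 23700) = 894.0 Ω.
V_out = 20.0 × 894.0 / (220 + 894.0) = 20.0 × 894.0/1114 = 16.1 V.

V_out ≈ 16.1 V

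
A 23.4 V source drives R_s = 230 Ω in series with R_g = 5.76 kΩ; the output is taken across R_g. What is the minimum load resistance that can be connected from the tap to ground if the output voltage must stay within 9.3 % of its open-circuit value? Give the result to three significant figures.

Output resistance R_th = R_s‖R_g = (230 × 5760)/5990 = 221.2 Ω.
The fractional drop is R_th/(R_th + R_L); requiring this ≤ 0.0930 gives R_L ≥ R_th(1/0.0930 − 1) = 221.2 × 9.753 = 2.16 kΩ.

R_L(min) ≈ 2.16 kΩ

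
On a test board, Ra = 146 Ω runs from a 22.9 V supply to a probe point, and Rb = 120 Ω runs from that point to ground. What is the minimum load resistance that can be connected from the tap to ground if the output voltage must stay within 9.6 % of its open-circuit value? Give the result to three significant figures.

R_L(min) ≈ 620 Ω

Output resistance R_th = Ra‖Rb = (146 × 120)/266.0 = 65.86 Ω.
The fractional drop is R_th/(R_th + R_L); requiring this ≤ 0.0960 gives R_L ≥ R_th(1/0.0960 − 1) = 65.86 × 9.417 = 620 Ω.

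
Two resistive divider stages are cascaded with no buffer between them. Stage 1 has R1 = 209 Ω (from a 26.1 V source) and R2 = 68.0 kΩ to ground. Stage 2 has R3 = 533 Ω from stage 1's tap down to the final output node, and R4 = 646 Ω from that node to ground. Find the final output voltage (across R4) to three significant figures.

Stage 2 presents R3+R4 = 1179 Ω as a load on stage 1's tap.
Stage 1's lower leg becomes R2‖(R3+R4) = 1159 Ω, so V_mid = 26.1 × 1159/1368 = 22.11 V.
Stage 2 is itself unloaded: V_out = V_mid × R4/(R3+R4) = 22.11 × 646/1179 = 12.1 V.

V_out ≈ 12.1 V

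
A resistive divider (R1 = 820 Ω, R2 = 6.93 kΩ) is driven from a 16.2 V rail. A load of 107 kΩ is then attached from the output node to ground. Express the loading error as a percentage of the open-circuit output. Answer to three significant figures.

The divider's output (Thévenin) resistance is R1‖R2 = 733.2 Ω.
Fractional drop under load = R_th/(R_th + R_L) = 733.2 / (733.2 + 107000) = 0.006806.
So the output falls by 0.681 %.

0.681 %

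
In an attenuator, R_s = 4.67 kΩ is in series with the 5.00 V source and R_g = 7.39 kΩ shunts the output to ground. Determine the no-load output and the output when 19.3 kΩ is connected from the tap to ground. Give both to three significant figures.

Unloaded: 3.06 V; loaded: 2.67 V

Open-circuit: V = 5.00 × 7.39/(4.67 + 7.39) = 3.06 V.
With the load, R_g becomes R_g‖R_L = 5.344 kΩ, so V = 5.00 × 5.344/10.01 = 2.67 V.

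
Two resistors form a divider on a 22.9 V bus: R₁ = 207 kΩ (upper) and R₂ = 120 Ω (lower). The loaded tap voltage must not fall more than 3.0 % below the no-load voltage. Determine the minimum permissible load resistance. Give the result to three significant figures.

Output resistance R_th = R₁‖R₂ = (207000 × 120)/207100 = 119.9 Ω.
The fractional drop is R_th/(R_th + R_L); requiring this ≤ 0.0300 gives R_L ≥ R_th(1/0.0300 − 1) = 119.9 × 32.33 = 3.88 kΩ.

R_L(min) ≈ 3.88 kΩ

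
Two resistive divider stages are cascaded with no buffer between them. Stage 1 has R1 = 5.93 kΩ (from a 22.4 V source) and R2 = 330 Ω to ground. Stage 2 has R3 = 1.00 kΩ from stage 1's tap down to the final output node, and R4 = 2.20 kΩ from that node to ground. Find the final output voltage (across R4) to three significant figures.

Stage 2 presents R3+R4 = 3200 Ω as a load on stage 1's tap.
Stage 1's lower leg becomes R2‖(R3+R4) = 299.2 Ω, so V_mid = 22.4 × 299.2/6229 = 1.076 V.
Stage 2 is itself unloaded: V_out = V_mid × R4/(R3+R4) = 1.076 × 2200/3200 = 0.740 V.

V_out ≈ 0.740 V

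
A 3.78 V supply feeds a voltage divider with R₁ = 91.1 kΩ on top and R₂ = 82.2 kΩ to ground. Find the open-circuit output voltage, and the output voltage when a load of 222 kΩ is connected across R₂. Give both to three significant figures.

Open-circuit: V = 3.78 × 82.2/(91.1 + 82.2) = 1.79 V.
With the load, R₂ becomes R₂‖R_L = 59.99 kΩ, so V = 3.78 × 59.99/151.1 = 1.50 V.

Unloaded: 1.79 V; loaded: 1.50 V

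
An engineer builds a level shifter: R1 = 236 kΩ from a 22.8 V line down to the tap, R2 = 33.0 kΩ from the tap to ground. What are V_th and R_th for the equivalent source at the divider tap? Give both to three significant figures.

V_th = 2.80 V, R_th = 29.0 kΩ

V_th is the open-circuit tap voltage: 22.8 × 33.0/(236 + 33.0) = 2.80 V.
With the supply zeroed, R1 and R2 appear in parallel from the tap: R_th = R1‖R2 = (236 × 33.0)/269.0 = 29.0 kΩ.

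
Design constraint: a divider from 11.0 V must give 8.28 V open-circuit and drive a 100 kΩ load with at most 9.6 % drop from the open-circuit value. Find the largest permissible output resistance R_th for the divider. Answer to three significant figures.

R_th ≤ 10.6 kΩ

Loading drop = R_th/(R_th + R_L) ≤ 0.0960, so R_th ≤ R_L · ε/(1−ε) = 100 kΩ × 0.0960/0.9040 = 10.6 kΩ.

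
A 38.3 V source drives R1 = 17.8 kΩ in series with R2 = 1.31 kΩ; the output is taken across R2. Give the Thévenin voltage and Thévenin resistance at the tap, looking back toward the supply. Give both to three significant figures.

V_th = 2.63 V, R_th = 1.22 kΩ

V_th is the open-circuit tap voltage: 38.3 × 1.31/(17.8 + 1.31) = 2.63 V.
With the supply zeroed, R1 and R2 appear in parallel from the tap: R_th = R1‖R2 = (17.8 × 1.31)/19.11 = 1.22 kΩ.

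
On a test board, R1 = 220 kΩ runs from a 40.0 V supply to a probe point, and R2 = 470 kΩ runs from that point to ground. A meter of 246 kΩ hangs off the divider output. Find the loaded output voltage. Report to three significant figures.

The load sits in parallel with R2: R2‖R_L = (470 × 246) / (470 + 246) = 161.5 kΩ.
V_out = 40.0 × 161.5 / (220 + 161.5) = 40.0 × 161.5/381.5 = 16.9 V.

V_out ≈ 16.9 V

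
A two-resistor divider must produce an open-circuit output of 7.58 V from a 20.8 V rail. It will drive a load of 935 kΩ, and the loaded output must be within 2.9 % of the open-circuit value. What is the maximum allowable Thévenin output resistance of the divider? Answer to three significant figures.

Loading drop = R_th/(R_th + R_L) ≤ 0.0290, so R_th ≤ R_L · ε/(1−ε) = 935 kΩ × 0.0290/0.9710 = 27.9 kΩ.
(Any R1, R2 with R2/(R1+R2) = 0.364 and R1‖R2 ≤ 27.9 kΩ will meet the spec.)

R_th ≤ 27.9 kΩ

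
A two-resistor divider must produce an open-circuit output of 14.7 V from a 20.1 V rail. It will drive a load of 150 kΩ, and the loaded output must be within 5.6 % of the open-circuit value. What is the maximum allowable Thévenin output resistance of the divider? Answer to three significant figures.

Loading drop = R_th/(R_th + R_L) ≤ 0.0560, so R_th ≤ R_L · ε/(1−ε) = 150 kΩ × 0.0560/0.9440 = 8.90 kΩ.
(Any R1, R2 with R2/(R1+R2) = 0.731 and R1‖R2 ≤ 8.90 kΩ will meet the spec.)

R_th ≤ 8.90 kΩ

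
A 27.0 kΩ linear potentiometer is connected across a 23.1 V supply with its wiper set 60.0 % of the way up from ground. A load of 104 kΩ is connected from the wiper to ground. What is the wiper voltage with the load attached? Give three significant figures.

V ≈ 13.0 V

The wiper splits the pot into (1−α)R = 10.80 kΩ above and αR = 16.20 kΩ below.
Lower section ‖ load = 14.02 kΩ.
V_wiper = 23.1 × 14.02/(10.80 + 14.02) = 13.0 V.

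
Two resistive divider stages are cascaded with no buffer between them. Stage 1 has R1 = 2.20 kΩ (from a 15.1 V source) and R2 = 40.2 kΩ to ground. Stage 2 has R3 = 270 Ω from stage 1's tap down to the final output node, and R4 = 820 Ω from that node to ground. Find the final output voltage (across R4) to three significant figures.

V_out ≈ 3.70 V

Stage 2 presents R3+R4 = 1090 Ω as a load on stage 1's tap.
Stage 1's lower leg becomes R2‖(R3+R4) = 1061 Ω, so V_mid = 15.1 × 1061/3261 = 4.914 V.
Stage 2 is itself unloaded: V_out = V_mid × R4/(R3+R4) = 4.914 × 820/1090 = 3.70 V.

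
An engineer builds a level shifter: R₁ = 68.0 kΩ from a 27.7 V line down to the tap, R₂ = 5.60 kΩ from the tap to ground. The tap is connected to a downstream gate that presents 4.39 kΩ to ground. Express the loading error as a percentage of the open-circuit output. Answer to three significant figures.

54.1 %

Unloaded V = 27.7 × 5.60/73.60 = 2.108 V.
Loaded: R₂‖R_L = 2.461 kΩ, giving V = 27.7 × 2.461/70.46 = 0.9674 V.
Drop = (2.108 − 0.9674) / 2.108 = 54.1 %.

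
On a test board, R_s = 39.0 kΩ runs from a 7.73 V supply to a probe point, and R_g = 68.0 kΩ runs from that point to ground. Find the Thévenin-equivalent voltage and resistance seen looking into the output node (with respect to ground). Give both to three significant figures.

V_th is the open-circuit tap voltage: 7.73 × 68.0/(39.0 + 68.0) = 4.91 V.
With the supply zeroed, R_s and R_g appear in parallel from the tap: R_th = R_s‖R_g = (39.0 × 68.0)/107.0 = 24.8 kΩ.

V_th = 4.91 V, R_th = 24.8 kΩ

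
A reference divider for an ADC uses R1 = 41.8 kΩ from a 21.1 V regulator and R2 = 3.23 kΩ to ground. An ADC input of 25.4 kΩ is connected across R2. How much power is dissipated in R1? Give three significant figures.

P ≈ 9.33 mW

Total resistance from the source is R1 + (R2‖R_L) = 44.67 kΩ, so I = 21.1/44.67 kΩ = 0.4724 mA.
P = I²·R1 = (0.4724 mA)² × 41.8 kΩ = 9.33 mW.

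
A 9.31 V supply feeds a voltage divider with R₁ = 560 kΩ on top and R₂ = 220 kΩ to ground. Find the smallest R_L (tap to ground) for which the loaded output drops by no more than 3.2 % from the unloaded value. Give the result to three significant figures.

Output resistance R_th = R₁‖R₂ = (560 × 220)/780.0 = 157.9 kΩ.
The fractional drop is R_th/(R_th + R_L); requiring this ≤ 0.0320 gives R_L ≥ R_th(1/0.0320 − 1) = 157.9 × 30.25 = 4.78 MΩ.

R_L(min) ≈ 4.78 MΩ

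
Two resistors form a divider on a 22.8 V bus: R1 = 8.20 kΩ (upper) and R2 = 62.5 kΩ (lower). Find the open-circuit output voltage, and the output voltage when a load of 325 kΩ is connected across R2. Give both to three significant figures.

Open-circuit: V = 22.8 × 62.5/(8.20 + 62.5) = 20.2 V.
With the load, R2 becomes R2‖R_L = 52.42 kΩ, so V = 22.8 × 52.42/60.62 = 19.7 V.

Unloaded: 20.2 V; loaded: 19.7 V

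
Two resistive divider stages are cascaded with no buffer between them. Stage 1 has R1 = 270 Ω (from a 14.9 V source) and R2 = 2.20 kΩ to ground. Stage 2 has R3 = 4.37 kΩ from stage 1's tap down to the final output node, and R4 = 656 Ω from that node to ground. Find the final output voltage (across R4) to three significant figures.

V_out ≈ 1.65 V

Stage 2 presents R3+R4 = 5026 Ω as a load on stage 1's tap.
Stage 1's lower leg becomes R2‖(R3+R4) = 1530 Ω, so V_mid = 14.9 × 1530/1800 = 12.67 V.
Stage 2 is itself unloaded: V_out = V_mid × R4/(R3+R4) = 12.67 × 656/5026 = 1.65 V.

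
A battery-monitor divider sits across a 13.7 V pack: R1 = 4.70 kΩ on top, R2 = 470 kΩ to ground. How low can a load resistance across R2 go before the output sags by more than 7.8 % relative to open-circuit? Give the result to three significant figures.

R_L(min) ≈ 55.0 kΩ

Output resistance R_th = R1‖R2 = (4.70 × 470)/474.7 = 4.653 kΩ.
The fractional drop is R_th/(R_th + R_L); requiring this ≤ 0.0780 gives R_L ≥ R_th(1/0.0780 − 1) = 4.653 × 11.82 = 55.0 kΩ.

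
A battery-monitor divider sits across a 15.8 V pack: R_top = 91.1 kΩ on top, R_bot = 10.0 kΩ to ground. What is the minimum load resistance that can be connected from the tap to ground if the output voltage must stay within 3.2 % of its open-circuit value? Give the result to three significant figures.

Output resistance R_th = R_top‖R_bot = (91.1 × 10.0)/101.1 = 9.011 kΩ.
The fractional drop is R_th/(R_th + R_L); requiring this ≤ 0.0320 gives R_L ≥ R_th(1/0.0320 − 1) = 9.011 × 30.25 = 273 kΩ.

R_L(min) ≈ 273 kΩ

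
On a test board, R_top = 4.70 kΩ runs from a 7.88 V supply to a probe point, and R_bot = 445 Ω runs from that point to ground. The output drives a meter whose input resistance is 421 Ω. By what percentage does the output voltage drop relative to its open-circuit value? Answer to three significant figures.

49.1 %

The divider's output (Thévenin) resistance is R_top‖R_bot = 406.5 Ω.
Fractional drop under load = R_th/(R_th + R_L) = 406.5 / (406.5 + 421) = 0.4912.
So the output falls by 49.1 %.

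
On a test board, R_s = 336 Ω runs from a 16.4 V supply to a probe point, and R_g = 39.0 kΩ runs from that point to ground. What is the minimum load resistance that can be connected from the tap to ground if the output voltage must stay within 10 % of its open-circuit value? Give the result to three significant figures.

R_L(min) ≈ 3.00 kΩ

Output resistance R_th = R_s‖R_g = (336 × 39000)/39340 = 333.1 Ω.
The fractional drop is R_th/(R_th + R_L); requiring this ≤ 0.100 gives R_L ≥ R_th(1/0.100 − 1) = 333.1 × 9.000 = 3.00 kΩ.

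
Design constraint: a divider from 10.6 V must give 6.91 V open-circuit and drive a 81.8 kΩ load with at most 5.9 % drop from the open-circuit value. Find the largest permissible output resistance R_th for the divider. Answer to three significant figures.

R_th ≤ 5.13 kΩ

Loading drop = R_th/(R_th + R_L) ≤ 0.0590, so R_th ≤ R_L · ε/(1−ε) = 81.8 kΩ × 0.0590/0.9410 = 5.13 kΩ.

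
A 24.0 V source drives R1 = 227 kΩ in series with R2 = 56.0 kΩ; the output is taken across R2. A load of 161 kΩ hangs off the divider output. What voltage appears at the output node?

V_out ≈ 3.71 V

The load sits in parallel with R2: R2‖R_L = (56.0 × 161) / (56.0 + 161) = 41.55 kΩ.
V_out = 24.0 × 41.55 / (227 + 41.55) = 24.0 × 41.55/268.5 = 3.71 V.
(Unloaded it would have been 4.75 V.)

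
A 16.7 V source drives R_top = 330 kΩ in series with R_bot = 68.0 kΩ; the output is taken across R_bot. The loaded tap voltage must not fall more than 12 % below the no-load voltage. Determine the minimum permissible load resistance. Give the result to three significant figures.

R_L(min) ≈ 413 kΩ

Output resistance R_th = R_top‖R_bot = (330 × 68.0)/398.0 = 56.38 kΩ.
The fractional drop is R_th/(R_th + R_L); requiring this ≤ 0.120 gives R_L ≥ R_th(1/0.120 − 1) = 56.38 × 7.333 = 413 kΩ.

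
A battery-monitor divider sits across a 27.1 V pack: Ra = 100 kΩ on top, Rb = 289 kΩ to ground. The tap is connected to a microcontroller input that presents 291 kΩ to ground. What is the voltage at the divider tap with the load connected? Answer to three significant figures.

V_out ≈ 16.0 V

The load sits in parallel with Rb: Rb‖R_L = (289 × 291) / (289 + 291) = 145.0 kΩ.
V_out = 27.1 × 145.0 / (100 + 145.0) = 27.1 × 145.0/245.0 = 16.0 V.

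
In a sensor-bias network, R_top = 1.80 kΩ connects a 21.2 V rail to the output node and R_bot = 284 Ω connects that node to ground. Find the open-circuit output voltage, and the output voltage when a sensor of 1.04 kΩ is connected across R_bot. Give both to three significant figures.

Unloaded: 2.89 V; loaded: 2.34 V

Open-circuit: V = 21.2 × 284/(1800 + 284) = 2.89 V.
With the load, R_bot becomes R_bot‖R_L = 223.1 Ω, so V = 21.2 × 223.1/2023 = 2.34 V.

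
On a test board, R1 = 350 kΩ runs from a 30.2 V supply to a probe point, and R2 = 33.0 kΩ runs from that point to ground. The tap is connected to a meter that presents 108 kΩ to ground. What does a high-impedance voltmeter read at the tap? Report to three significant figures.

V_out ≈ 2.03 V

The load sits in parallel with R2: R2‖R_L = (33.0 × 108) / (33.0 + 108) = 25.28 kΩ.
V_out = 30.2 × 25.28 / (350 + 25.28) = 30.2 × 25.28/375.3 = 2.03 V.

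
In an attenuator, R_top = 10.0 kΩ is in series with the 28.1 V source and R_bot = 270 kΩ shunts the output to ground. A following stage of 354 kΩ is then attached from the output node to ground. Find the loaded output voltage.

V_out ≈ 26.4 V

The load sits in parallel with R_bot: R_bot‖R_L = (270 × 354) / (270 + 354) = 153.2 kΩ.
V_out = 28.1 × 153.2 / (10.0 + 153.2) = 28.1 × 153.2/163.2 = 26.4 V.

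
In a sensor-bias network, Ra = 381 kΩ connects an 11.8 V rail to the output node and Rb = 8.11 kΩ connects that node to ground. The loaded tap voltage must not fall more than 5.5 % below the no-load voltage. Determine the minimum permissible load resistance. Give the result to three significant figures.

R_L(min) ≈ 136 kΩ

Output resistance R_th = Ra‖Rb = (381 × 8.11)/389.1 = 7.941 kΩ.
The fractional drop is R_th/(R_th + R_L); requiring this ≤ 0.0550 gives R_L ≥ R_th(1/0.0550 − 1) = 7.941 × 17.18 = 136 kΩ.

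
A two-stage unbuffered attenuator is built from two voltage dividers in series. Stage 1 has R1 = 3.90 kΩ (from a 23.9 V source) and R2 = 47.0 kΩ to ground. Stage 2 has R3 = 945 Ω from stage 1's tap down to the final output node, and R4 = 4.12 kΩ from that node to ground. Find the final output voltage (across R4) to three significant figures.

V_out ≈ 10.5 V

Stage 2 presents R3+R4 = 5065 Ω as a load on stage 1's tap.
Stage 1's lower leg becomes R2‖(R3+R4) = 4572 Ω, so V_mid = 23.9 × 4572/8472 = 12.90 V.
Stage 2 is itself unloaded: V_out = V_mid × R4/(R3+R4) = 12.90 × 4120/5065 = 10.5 V.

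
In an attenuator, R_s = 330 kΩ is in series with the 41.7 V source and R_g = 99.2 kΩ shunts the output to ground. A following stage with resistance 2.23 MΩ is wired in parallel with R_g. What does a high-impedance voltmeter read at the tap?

V_out ≈ 9.32 V

The load sits in parallel with R_g: R_g‖R_L = (99.2 × 2230) / (99.2 + 2230) = 94.98 kΩ.
V_out = 41.7 × 94.98 / (330 + 94.98) = 41.7 × 94.98/425.0 = 9.32 V.
(Unloaded it would have been 9.64 V.)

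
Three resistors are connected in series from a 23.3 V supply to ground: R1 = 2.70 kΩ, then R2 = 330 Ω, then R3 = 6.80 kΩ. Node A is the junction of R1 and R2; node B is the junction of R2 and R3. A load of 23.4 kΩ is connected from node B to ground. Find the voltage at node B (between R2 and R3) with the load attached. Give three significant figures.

At node B, R3 is in parallel with the load: R3‖R_L = 5269 Ω.
Below node A the resistance is R2 + (R3‖R_L) = 5599 Ω, so V_A = 23.3 × 5599/8299 = 15.72 V.
Then V_B = V_A × (R3‖R_L)/(R2 + R3‖R_L) = 15.72 × 5269/5599 = 14.8 V.

V ≈ 14.8 V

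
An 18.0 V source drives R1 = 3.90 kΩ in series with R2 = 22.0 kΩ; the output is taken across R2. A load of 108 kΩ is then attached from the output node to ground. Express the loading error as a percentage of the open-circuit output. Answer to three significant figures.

2.98 %

The divider's output (Thévenin) resistance is R1‖R2 = 3.313 kΩ.
Fractional drop under load = R_th/(R_th + R_L) = 3.313 / (3.313 + 108) = 0.02976.
So the output falls by 2.98 %.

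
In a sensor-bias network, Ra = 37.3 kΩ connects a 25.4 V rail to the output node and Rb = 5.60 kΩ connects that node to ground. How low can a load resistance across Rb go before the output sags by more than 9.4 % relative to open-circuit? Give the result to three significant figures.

Output resistance R_th = Ra‖Rb = (37.3 × 5.60)/42.90 = 4.869 kΩ.
The fractional drop is R_th/(R_th + R_L); requiring this ≤ 0.0940 gives R_L ≥ R_th(1/0.0940 − 1) = 4.869 × 9.638 = 46.9 kΩ.

R_L(min) ≈ 46.9 kΩ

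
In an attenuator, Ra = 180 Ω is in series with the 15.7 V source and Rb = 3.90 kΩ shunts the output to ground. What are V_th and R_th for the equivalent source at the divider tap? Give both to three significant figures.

V_th is the open-circuit tap voltage: 15.7 × 3900/(180 + 3900) = 15.0 V.
With the supply zeroed, Ra and Rb appear in parallel from the tap: R_th = Ra‖Rb = (180 × 3900)/4080 = 172 Ω.

V_th = 15.0 V, R_th = 172 Ω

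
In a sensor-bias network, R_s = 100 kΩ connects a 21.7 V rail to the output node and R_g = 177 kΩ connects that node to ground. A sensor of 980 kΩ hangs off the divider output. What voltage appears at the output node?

The load sits in parallel with R_g: R_g‖R_L = (177 × 980) / (177 + 980) = 149.9 kΩ.
V_out = 21.7 × 149.9 / (100 + 149.9) = 21.7 × 149.9/249.9 = 13.0 V.
(Unloaded it would have been 13.9 V.)

V_out ≈ 13.0 V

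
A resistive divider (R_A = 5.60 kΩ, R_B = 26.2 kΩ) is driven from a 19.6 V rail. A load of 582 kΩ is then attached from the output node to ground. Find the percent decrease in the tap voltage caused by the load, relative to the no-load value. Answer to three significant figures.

0.787 %

The divider's output (Thévenin) resistance is R_A‖R_B = 4.614 kΩ.
Fractional drop under load = R_th/(R_th + R_L) = 4.614 / (4.614 + 582) = 0.007865.
So the output falls by 0.787 %.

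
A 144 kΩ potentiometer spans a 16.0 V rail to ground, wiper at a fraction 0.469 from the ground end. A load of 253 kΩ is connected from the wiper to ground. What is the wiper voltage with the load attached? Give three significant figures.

The wiper splits the pot into (1−α)R = 76.46 kΩ above and αR = 67.54 kΩ below.
Lower section ‖ load = 53.31 kΩ.
V_wiper = 16.0 × 53.31/(76.46 + 53.31) = 6.57 V.

V ≈ 6.57 V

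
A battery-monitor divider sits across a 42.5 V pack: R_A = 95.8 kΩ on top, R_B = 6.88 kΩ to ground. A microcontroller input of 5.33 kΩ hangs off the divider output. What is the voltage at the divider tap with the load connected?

V_out ≈ 1.29 V

The load sits in parallel with R_B: R_B‖R_L = (6.88 × 5.33) / (6.88 + 5.33) = 3.003 kΩ.
V_out = 42.5 × 3.003 / (95.8 + 3.003) = 42.5 × 3.003/98.80 = 1.29 V.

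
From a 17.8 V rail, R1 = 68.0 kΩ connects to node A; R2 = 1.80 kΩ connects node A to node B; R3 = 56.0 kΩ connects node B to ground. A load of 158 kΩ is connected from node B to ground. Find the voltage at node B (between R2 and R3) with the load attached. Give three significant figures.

V ≈ 6.62 V

At node B, R3 is in parallel with the load: R3‖R_L = 41.35 kΩ.
Below node A the resistance is R2 + (R3‖R_L) = 43.15 kΩ, so V_A = 17.8 × 43.15/111.1 = 6.910 V.
Then V_B = V_A × (R3‖R_L)/(R2 + R3‖R_L) = 6.910 × 41.35/43.15 = 6.62 V.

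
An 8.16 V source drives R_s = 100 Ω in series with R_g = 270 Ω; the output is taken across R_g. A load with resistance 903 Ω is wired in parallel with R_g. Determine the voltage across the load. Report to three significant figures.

The load sits in parallel with R_g: R_g‖R_L = (270 × 903) / (270 + 903) = 207.9 Ω.
V_out = 8.16 × 207.9 / (100 + 207.9) = 8.16 × 207.9/307.9 = 5.51 V.
(Unloaded it would have been 5.95 V.)

V_out ≈ 5.51 V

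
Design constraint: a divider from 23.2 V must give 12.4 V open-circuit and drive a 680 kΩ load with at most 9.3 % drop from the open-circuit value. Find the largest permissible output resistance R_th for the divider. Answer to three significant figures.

R_th ≤ 69.7 kΩ

Loading drop = R_th/(R_th + R_L) ≤ 0.0930, so R_th ≤ R_L · ε/(1−ε) = 680 kΩ × 0.0930/0.9070 = 69.7 kΩ.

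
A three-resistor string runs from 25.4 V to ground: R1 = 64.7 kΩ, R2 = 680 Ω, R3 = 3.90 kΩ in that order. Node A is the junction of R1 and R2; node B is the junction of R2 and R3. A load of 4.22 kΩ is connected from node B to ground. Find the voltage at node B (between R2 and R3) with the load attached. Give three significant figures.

V ≈ 0.764 V

At node B, R3 is in parallel with the load: R3‖R_L = 2027 Ω.
Below node A the resistance is R2 + (R3‖R_L) = 2707 Ω, so V_A = 25.4 × 2707/67410 = 1.020 V.
Then V_B = V_A × (R3‖R_L)/(R2 + R3‖R_L) = 1.020 × 2027/2707 = 0.764 V.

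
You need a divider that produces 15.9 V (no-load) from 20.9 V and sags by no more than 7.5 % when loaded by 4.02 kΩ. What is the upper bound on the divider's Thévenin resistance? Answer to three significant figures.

R_th ≤ 326 Ω

Loading drop = R_th/(R_th + R_L) ≤ 0.0750, so R_th ≤ R_L · ε/(1−ε) = 4.02 kΩ × 0.0750/0.9250 = 326 Ω.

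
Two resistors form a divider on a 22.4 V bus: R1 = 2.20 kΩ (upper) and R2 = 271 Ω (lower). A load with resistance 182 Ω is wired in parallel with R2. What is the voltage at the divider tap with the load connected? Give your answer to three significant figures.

V_out ≈ 1.06 V

The load sits in parallel with R2: R2‖R_L = (271 × 182) / (271 + 182) = 108.9 Ω.
V_out = 22.4 × 108.9 / (2200 + 108.9) = 22.4 × 108.9/2309 = 1.06 V.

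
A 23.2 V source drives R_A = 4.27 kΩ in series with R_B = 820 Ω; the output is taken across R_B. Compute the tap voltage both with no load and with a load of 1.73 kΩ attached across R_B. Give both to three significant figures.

Unloaded: 3.74 V; loaded: 2.67 V

Open-circuit: V = 23.2 × 820/(4270 + 820) = 3.74 V.
With the load, R_B becomes R_B‖R_L = 556.3 Ω, so V = 23.2 × 556.3/4826 = 2.67 V.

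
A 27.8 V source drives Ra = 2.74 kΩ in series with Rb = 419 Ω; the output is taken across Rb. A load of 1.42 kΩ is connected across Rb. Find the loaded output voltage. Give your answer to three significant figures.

The load sits in parallel with Rb: Rb‖R_L = (419 × 1420) / (419 + 1420) = 323.5 Ω.
V_out = 27.8 × 323.5 / (2740 + 323.5) = 27.8 × 323.5/3064 = 2.94 V.

V_out ≈ 2.94 V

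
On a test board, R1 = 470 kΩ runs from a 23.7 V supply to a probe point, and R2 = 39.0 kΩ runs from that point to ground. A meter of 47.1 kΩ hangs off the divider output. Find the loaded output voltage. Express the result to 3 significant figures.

V_out ≈ 1.03 V

The load sits in parallel with R2: R2‖R_L = (39.0 × 47.1) / (39.0 + 47.1) = 21.33 kΩ.
V_out = 23.7 × 21.33 / (470 + 21.33) = 23.7 × 21.33/491.3 = 1.03 V.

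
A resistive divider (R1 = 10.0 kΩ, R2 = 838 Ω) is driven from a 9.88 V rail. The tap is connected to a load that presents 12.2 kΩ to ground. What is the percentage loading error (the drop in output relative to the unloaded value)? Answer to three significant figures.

The divider's output (Thévenin) resistance is R1‖R2 = 773.2 Ω.
Fractional drop under load = R_th/(R_th + R_L) = 773.2 / (773.2 + 12200) = 0.05960.
So the output falls by 5.96 %.

5.96 %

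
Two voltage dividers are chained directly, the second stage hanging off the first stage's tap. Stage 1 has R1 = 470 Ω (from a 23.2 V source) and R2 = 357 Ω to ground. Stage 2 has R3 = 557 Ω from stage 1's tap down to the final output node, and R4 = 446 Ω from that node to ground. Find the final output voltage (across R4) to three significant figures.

Stage 2 presents R3+R4 = 1003 Ω as a load on stage 1's tap.
Stage 1's lower leg becomes R2‖(R3+R4) = 263.3 Ω, so V_mid = 23.2 × 263.3/733.3 = 8.330 V.
Stage 2 is itself unloaded: V_out = V_mid × R4/(R3+R4) = 8.330 × 446/1003 = 3.70 V.

V_out ≈ 3.70 V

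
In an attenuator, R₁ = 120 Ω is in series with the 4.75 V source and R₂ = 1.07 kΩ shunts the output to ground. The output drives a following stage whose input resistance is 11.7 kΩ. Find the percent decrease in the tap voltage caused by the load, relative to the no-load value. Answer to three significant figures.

0.914 %

The divider's output (Thévenin) resistance is R₁‖R₂ = 107.9 Ω.
Fractional drop under load = R_th/(R_th + R_L) = 107.9 / (107.9 + 11700) = 0.009138.
So the output falls by 0.914 %.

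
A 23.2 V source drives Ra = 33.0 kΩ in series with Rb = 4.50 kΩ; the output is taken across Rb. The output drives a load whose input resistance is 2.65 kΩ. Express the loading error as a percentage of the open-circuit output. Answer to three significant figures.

59.9 %

Unloaded V = 23.2 × 4.50/37.50 = 2.784 V.
Loaded: Rb‖R_L = 1.668 kΩ, giving V = 23.2 × 1.668/34.67 = 1.116 V.
Drop = (2.784 − 1.116) / 2.784 = 59.9 %.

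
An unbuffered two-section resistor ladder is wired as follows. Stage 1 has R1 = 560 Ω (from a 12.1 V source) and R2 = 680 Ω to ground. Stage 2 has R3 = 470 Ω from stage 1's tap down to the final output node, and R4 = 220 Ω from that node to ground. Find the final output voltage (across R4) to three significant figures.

Stage 2 presents R3+R4 = 690.0 Ω as a load on stage 1's tap.
Stage 1's lower leg becomes R2‖(R3+R4) = 342.5 Ω, so V_mid = 12.1 × 342.5/902.5 = 4.592 V.
Stage 2 is itself unloaded: V_out = V_mid × R4/(R3+R4) = 4.592 × 220/690.0 = 1.46 V.

V_out ≈ 1.46 V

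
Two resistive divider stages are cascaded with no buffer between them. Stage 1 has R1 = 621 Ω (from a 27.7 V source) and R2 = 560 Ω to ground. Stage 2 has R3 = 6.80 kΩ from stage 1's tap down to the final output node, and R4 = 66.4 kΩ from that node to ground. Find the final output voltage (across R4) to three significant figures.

V_out ≈ 11.9 V

Stage 2 presents R3+R4 = 73200 Ω as a load on stage 1's tap.
Stage 1's lower leg becomes R2‖(R3+R4) = 555.7 Ω, so V_mid = 27.7 × 555.7/1177 = 13.08 V.
Stage 2 is itself unloaded: V_out = V_mid × R4/(R3+R4) = 13.08 × 66400/73200 = 11.9 V.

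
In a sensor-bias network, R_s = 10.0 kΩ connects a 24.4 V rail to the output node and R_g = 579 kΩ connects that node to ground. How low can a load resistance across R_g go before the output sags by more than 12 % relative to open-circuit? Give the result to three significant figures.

R_L(min) ≈ 72.1 kΩ

Output resistance R_th = R_s‖R_g = (10.0 × 579)/589.0 = 9.830 kΩ.
The fractional drop is R_th/(R_th + R_L); requiring this ≤ 0.120 gives R_L ≥ R_th(1/0.120 − 1) = 9.830 × 7.333 = 72.1 kΩ.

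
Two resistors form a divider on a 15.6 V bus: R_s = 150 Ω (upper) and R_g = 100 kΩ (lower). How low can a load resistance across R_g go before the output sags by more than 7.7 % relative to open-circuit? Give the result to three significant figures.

Output resistance R_th = R_s‖R_g = (150 × 100000)/100200 = 149.8 Ω.
The fractional drop is R_th/(R_th + R_L); requiring this ≤ 0.0770 gives R_L ≥ R_th(1/0.0770 − 1) = 149.8 × 11.99 = 1.80 kΩ.

R_L(min) ≈ 1.80 kΩ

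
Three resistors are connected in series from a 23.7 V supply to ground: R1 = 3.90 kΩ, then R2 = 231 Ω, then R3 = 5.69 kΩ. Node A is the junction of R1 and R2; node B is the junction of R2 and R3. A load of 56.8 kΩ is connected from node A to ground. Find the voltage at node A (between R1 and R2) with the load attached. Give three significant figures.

Below node A the series string R2+R3 = 5921 Ω sits in parallel with the 56800 Ω load: 5362 Ω.
V_A = 23.7 × 5362/(3900 + 5362) = 13.7 V.

V ≈ 13.7 V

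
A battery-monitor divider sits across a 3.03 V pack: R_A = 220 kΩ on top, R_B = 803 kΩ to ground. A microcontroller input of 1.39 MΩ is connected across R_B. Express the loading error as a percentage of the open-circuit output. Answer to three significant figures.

11.1 %

Unloaded V = 3.03 × 803/1023 = 2.3784 V.
Loaded: R_B‖R_L = 509.0 kΩ, giving V = 3.03 × 509.0/729.0 = 2.1156 V.
Drop = (2.3784 − 2.1156) / 2.3784 = 11.1 %.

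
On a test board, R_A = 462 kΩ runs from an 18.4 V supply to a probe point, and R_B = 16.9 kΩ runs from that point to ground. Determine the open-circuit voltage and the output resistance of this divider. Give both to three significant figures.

V_th is the open-circuit tap voltage: 18.4 × 16.9/(462 + 16.9) = 0.649 V.
With the supply zeroed, R_A and R_B appear in parallel from the tap: R_th = R_A‖R_B = (462 × 16.9)/478.9 = 16.3 kΩ.

V_th = 0.649 V, R_th = 16.3 kΩ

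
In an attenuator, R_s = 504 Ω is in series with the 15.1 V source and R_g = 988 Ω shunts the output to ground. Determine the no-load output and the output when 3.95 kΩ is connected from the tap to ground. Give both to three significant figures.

Open-circuit: V = 15.1 × 988/(504 + 988) = 10.0 V.
With the load, R_g becomes R_g‖R_L = 790.3 Ω, so V = 15.1 × 790.3/1294 = 9.22 V.

Unloaded: 10.0 V; loaded: 9.22 V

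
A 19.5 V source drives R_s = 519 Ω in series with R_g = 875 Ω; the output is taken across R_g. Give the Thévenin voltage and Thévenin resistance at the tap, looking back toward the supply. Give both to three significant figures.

V_th is the open-circuit tap voltage: 19.5 × 875/(519 + 875) = 12.2 V.
With the supply zeroed, R_s and R_g appear in parallel from the tap: R_th = R_s‖R_g = (519 × 875)/1394 = 326 Ω.

V_th = 12.2 V, R_th = 326 Ω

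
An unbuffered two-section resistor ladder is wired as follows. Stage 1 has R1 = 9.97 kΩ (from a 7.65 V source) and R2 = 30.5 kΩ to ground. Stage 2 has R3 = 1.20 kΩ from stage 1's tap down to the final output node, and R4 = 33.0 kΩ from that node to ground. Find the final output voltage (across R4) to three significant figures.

Stage 2 presents R3+R4 = 34.20 kΩ as a load on stage 1's tap.
Stage 1's lower leg becomes R2‖(R3+R4) = 16.12 kΩ, so V_mid = 7.65 × 16.12/26.09 = 4.727 V.
Stage 2 is itself unloaded: V_out = V_mid × R4/(R3+R4) = 4.727 × 33.0/34.20 = 4.56 V.

V_out ≈ 4.56 V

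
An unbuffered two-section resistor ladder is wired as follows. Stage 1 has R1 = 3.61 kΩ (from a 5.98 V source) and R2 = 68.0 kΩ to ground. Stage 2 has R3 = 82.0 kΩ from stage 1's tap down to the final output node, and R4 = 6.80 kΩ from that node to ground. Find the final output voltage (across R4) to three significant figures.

V_out ≈ 0.419 V

Stage 2 presents R3+R4 = 88.80 kΩ as a load on stage 1's tap.
Stage 1's lower leg becomes R2‖(R3+R4) = 38.51 kΩ, so V_mid = 5.98 × 38.51/42.12 = 5.467 V.
Stage 2 is itself unloaded: V_out = V_mid × R4/(R3+R4) = 5.467 × 6.80/88.80 = 0.419 V.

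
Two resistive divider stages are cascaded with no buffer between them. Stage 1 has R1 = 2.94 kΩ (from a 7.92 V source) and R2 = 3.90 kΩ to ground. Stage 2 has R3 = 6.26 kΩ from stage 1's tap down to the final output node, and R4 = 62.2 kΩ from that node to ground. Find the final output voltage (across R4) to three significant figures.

V_out ≈ 4.00 V

Stage 2 presents R3+R4 = 68.46 kΩ as a load on stage 1's tap.
Stage 1's lower leg becomes R2‖(R3+R4) = 3.690 kΩ, so V_mid = 7.92 × 3.690/6.630 = 4.408 V.
Stage 2 is itself unloaded: V_out = V_mid × R4/(R3+R4) = 4.408 × 62.2/68.46 = 4.00 V.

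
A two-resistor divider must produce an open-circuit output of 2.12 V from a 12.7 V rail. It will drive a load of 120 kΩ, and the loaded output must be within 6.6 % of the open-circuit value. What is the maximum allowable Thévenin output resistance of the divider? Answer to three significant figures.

Loading drop = R_th/(R_th + R_L) ≤ 0.0660, so R_th ≤ R_L · ε/(1−ε) = 120 kΩ × 0.0660/0.9340 = 8.48 kΩ.
(Any R1, R2 with R2/(R1+R2) = 0.167 and R1‖R2 ≤ 8.48 kΩ will meet the spec.)

R_th ≤ 8.48 kΩ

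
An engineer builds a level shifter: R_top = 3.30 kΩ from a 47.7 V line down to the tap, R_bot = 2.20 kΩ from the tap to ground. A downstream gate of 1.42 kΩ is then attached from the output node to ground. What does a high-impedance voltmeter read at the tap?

V_out ≈ 9.89 V

The load sits in parallel with R_bot: R_bot‖R_L = (2.20 × 1.42) / (2.20 + 1.42) = 0.8630 kΩ.
V_out = 47.7 × 0.8630 / (3.30 + 0.8630) = 47.7 × 0.8630/4.163 = 9.89 V.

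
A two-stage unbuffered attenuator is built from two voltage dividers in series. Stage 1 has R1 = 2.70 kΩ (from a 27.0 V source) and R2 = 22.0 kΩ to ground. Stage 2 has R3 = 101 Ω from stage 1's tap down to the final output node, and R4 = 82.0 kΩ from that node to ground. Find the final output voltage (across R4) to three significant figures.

Stage 2 presents R3+R4 = 82100 Ω as a load on stage 1's tap.
Stage 1's lower leg becomes R2‖(R3+R4) = 17350 Ω, so V_mid = 27.0 × 17350/20050 = 23.36 V.
Stage 2 is itself unloaded: V_out = V_mid × R4/(R3+R4) = 23.36 × 82000/82100 = 23.3 V.

V_out ≈ 23.3 V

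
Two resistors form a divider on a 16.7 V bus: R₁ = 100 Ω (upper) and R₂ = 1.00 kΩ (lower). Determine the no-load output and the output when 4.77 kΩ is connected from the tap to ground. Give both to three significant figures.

Open-circuit: V = 16.7 × 1000/(100 + 1000) = 15.2 V.
With the load, R₂ becomes R₂‖R_L = 826.7 Ω, so V = 16.7 × 826.7/926.7 = 14.9 V.

Unloaded: 15.2 V; loaded: 14.9 V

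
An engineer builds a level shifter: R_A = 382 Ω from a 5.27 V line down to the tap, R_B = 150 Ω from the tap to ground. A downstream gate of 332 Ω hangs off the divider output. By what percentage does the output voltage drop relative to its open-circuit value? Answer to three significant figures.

Unloaded V = 5.27 × 150/532.0 = 1.486 V.
Loaded: R_B‖R_L = 103.3 Ω, giving V = 5.27 × 103.3/485.3 = 1.122 V.
Drop = (1.486 − 1.122) / 1.486 = 24.5 %.

24.5 %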